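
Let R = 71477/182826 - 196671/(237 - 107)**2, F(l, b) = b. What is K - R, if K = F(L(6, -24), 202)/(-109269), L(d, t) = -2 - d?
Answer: 30129538397299/2679483491100 ≈ 11.245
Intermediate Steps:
K = -202/109269 (K = 202/(-109269) = 202*(-1/109269) = -202/109269 ≈ -0.0018486)
R = -2482043639/220697100 (R = 71477*(1/182826) - 196671/(130**2) = 10211/26118 - 196671/16900 = -2482043639/220697100 ≈ -11.246)
K - R = -202/109269 - 1*(-2482043639/220697100) = -202/109269 + 2482043639/220697100 = 30129538397299/2679483491100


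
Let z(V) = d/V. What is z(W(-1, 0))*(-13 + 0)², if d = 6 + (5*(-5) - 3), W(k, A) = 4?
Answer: -1859/2 ≈ -929.50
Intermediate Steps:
d = -22 (d = 6 + (-25 - 3) = 6 - 28 = -22)
z(V) = -22/V
z(W(-1, 0))*(-13 + 0)² = (-22/4)*(-13 + 0)² = -22*¼*(-13)² = -11/2*169 = -1859/2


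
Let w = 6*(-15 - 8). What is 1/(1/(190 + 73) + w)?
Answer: -263/36293 ≈ -0.0072466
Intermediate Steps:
w = -138 (w = 6*(-23) = -138)
1/(1/(190 + 73) + w) = 1/(1/(190 + 73) - 138) = 1/(1/263 - 138) = 1/(-36293/263) = -263/36293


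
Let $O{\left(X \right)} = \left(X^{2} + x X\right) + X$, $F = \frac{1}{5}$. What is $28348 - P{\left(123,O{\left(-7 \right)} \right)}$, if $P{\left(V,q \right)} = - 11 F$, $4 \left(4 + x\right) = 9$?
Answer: $\frac{141751}{5} \approx 28350.0$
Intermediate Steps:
$x = - \frac{7}{4}$ ($x = -4 + \frac{1}{4} \cdot 9 = -4 + \frac{9}{4} = - \frac{7}{4} \approx -1.75$)
$F = \frac{1}{5} \approx 0.2$
$O{\left(X \right)} = X^{2} - \frac{3 X}{4}$ ($O{\left(X \right)} = \left(X^{2} - \frac{7 X}{4}\right) + X = X^{2} - \frac{3 X}{4}$)
$P{\left(V,q \right)} = - \frac{11}{5}$ ($P{\left(V,q \right)} = \left(-11\right) \frac{1}{5} = - \frac{11}{5}$)
$28348 - P{\left(123,O{\left(-7 \right)} \right)} = 28348 - - \frac{11}{5} = 28348 + \frac{11}{5} = \frac{141751}{5}$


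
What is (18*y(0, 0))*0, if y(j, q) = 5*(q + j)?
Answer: 0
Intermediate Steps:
y(j, q) = 5*j + 5*q (y(j, q) = 5*(j + q) = 5*j + 5*q)
(18*y(0, 0))*0 = (18*(5*0 + 5*0))*0 = (18*(0 + 0))*0 = (18*0)*0 = 0*0 = 0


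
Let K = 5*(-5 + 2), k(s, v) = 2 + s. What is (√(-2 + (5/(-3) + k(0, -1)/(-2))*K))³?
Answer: 38*√38 ≈ 234.25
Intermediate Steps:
K = -15 (K = 5*(-3) = -15)
(√(-2 + (5/(-3) + k(0, -1)/(-2))*K))³ = (√(-2 + (5/(-3) + (2 + 0)/(-2))*(-15)))³ = (√(-2 + (5*(-⅓) + 2*(-½))*(-15)))³ = (√(-2 + (-5/3 - 1)*(-15)))³ = (√(-2 - 8/3*(-15)))³ = (√(-2 + 40))³ = (√38)³ = 38*√38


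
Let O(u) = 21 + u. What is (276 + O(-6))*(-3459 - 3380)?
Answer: -1990149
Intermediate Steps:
(276 + O(-6))*(-3459 - 3380) = (276 + (21 - 6))*(-3459 - 3380) = (276 + 15)*(-6839) = 291*(-6839) = -1990149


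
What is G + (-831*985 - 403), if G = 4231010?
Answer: 3412072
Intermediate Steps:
G + (-831*985 - 403) = 4231010 + (-831*985 - 403) = 4231010 + (-818535 - 403) = 4231010 - 818938 = 3412072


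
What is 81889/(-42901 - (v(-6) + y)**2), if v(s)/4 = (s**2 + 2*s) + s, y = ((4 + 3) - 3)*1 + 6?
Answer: -81889/49625 ≈ -1.6502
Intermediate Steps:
y = 10 (y = (7 - 3)*1 + 6 = 4*1 + 6 = 4 + 6 = 10)
v(s) = 4*s**2 + 12*s (v(s) = 4*((s**2 + 2*s) + s) = 4*(s**2 + 3*s) = 4*s**2 + 12*s)
81889/(-42901 - (v(-6) + y)**2) = 81889/(-42901 - (4*(-6)*(3 - 6) + 10)**2) = 81889/(-42901 - (4*(-6)*(-3) + 10)**2) = 81889/(-42901 - (72 + 10)**2) = 81889/(-42901 - 1*82**2) = 81889/(-42901 - 1*6724) = 81889/(-42901 - 6724) = 81889/(-49625) = 81889*(-1/49625) = -81889/49625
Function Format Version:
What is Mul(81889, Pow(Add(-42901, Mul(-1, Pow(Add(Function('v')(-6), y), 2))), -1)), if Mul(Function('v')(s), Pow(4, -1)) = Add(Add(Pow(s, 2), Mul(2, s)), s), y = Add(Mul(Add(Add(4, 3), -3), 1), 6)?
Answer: Rational(-81889, 49625) ≈ -1.6502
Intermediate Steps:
y = 10 (y = Add(Mul(Add(7, -3), 1), 6) = Add(Mul(4, 1), 6) = Add(4, 6) = 10)
Function('v')(s) = Add(Mul(4, Pow(s, 2)), Mul(12, s)) (Function('v')(s) = Mul(4, Add(Add(Pow(s, 2), Mul(2, s)), s)) = Mul(4, Add(Pow(s, 2), Mul(3, s))) = Add(Mul(4, Pow(s, 2)), Mul(12, s)))
Mul(81889, Pow(Add(-42901, Mul(-1, Pow(Add(Function('v')(-6), y), 2))), -1)) = Mul(81889, Pow(Add(-42901, Mul(-1, Pow(Add(Mul(4, -6, Add(3, -6)), 10), 2))), -1)) = Mul(81889, Pow(Add(-42901, Mul(-1, Pow(Add(Mul(4, -6, -3), 10), 2))), -1)) = Mul(81889, Pow(Add(-42901, Mul(-1, Pow(Add(72, 10), 2))), -1)) = Mul(81889, Pow(Add(-42901, Mul(-1, Pow(82, 2))), -1)) = Mul(81889, Pow(Add(-42901, Mul(-1, 6724)), -1)) = Mul(81889, Pow(Add(-42901, -6724), -1)) = Mul(81889, Pow(-49625, -1)) = Mul(81889, Rational(-1, 49625)) = Rational(-81889, 49625)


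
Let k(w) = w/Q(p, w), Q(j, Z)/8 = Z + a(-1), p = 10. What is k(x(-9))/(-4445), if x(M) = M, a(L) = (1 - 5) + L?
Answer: -9/497840 ≈ -1.8078e-5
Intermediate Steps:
a(L) = -4 + L
Q(j, Z) = -40 + 8*Z (Q(j, Z) = 8*(Z + (-4 - 1)) = 8*(Z - 5) = 8*(-5 + Z) = -40 + 8*Z)
k(w) = w/(-40 + 8*w)
k(x(-9))/(-4445) = ((1/8)*(-9)/(-5 - 9))/(-4445) = ((1/8)*(-9)/(-14))*(-1/4445) = ((1/8)*(-9)*(-1/14))*(-1/4445) = (9/112)*(-1/4445) = -9/497840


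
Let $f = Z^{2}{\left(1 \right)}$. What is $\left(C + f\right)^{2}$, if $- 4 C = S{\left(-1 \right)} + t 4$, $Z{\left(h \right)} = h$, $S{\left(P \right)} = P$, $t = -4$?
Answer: $\frac{441}{16} \approx 27.563$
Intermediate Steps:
$C = \frac{17}{4}$ ($C = - \frac{-1 - 16}{4} = \left(- \frac{1}{4}\right) \left(-17\right) = \frac{17}{4} \approx 4.25$)
$f = 1$ ($f = 1^{2} = 1$)
$\left(C + f\right)^{2} = \left(\frac{17}{4} + 1\right)^{2} = \left(\frac{21}{4}\right)^{2} = \frac{441}{16}$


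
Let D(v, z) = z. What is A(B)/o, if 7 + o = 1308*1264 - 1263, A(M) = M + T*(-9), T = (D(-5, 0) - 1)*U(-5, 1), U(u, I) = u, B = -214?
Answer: -37/236006 ≈ -0.00015678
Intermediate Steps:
T = 5 (T = (0 - 1)*(-5) = -1*(-5) = 5)
A(M) = -45 + M (A(M) = M + 5*(-9) = M - 45 = -45 + M)
o = 1652042 (o = -7 + (1308*1264 - 1263) = -7 + (1653312 - 1263) = -7 + 1652049 = 1652042)
A(B)/o = (-45 - 214)/1652042 = -259*1/1652042 = -37/236006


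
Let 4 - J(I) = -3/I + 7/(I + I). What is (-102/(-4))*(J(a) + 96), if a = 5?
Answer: 50949/20 ≈ 2547.4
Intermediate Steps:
J(I) = 4 - 1/(2*I) (J(I) = 4 - (-3/I + 7/(I + I)) = 4 - (-3/I + 7/((2*I))) = 4 - (-3/I + 7*(1/(2*I))) = 4 - (-3/I + 7/(2*I)) = 4 - 1/(2*I))
(-102/(-4))*(J(a) + 96) = (-102/(-4))*((4 - 1/2/5) + 96) = (-102*(-1/4))*((4 - 1/2*1/5) + 96) = 51*((4 - 1/10) + 96)/2 = 51*(39/10 + 96)/2 = (51/2)*(999/10) = 50949/20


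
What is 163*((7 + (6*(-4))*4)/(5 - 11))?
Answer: 14507/6 ≈ 2417.8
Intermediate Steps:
163*((7 + (6*(-4))*4)/(5 - 11)) = 163*((7 - 24*4)/(-6)) = 163*((7 - 96)*(-⅙)) = 163*(-89*(-⅙)) = 163*(89/6) = 14507/6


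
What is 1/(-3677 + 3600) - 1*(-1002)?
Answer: 77153/77 ≈ 1002.0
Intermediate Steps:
1/(-3677 + 3600) - 1*(-1002) = 1/(-77) + 1002 = -1/77 + 1002 = 77153/77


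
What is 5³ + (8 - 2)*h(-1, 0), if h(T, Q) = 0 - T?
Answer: 131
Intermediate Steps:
h(T, Q) = -T
5³ + (8 - 2)*h(-1, 0) = 5³ + (8 - 2)*(-1*(-1)) = 125 + 6*1 = 125 + 6 = 131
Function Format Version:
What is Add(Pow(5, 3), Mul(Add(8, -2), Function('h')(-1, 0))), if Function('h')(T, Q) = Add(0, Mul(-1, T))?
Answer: 131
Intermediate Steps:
Function('h')(T, Q) = Mul(-1, T)
Add(Pow(5, 3), Mul(Add(8, -2), Function('h')(-1, 0))) = Add(Pow(5, 3), Mul(Add(8, -2), Mul(-1, -1))) = Add(125, Mul(6, 1)) = Add(125, 6) = 131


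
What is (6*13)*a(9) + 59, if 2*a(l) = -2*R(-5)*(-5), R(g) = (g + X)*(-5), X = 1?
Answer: 7859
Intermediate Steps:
R(g) = -5 - 5*g (R(g) = (g + 1)*(-5) = (1 + g)*(-5) = -5 - 5*g)
a(l) = 100 (a(l) = (-2*(-5 - 5*(-5))*(-5))/2 = (-2*(-5 + 25)*(-5))/2 = (-2*20*(-5))/2 = (-40*(-5))/2 = (½)*200 = 100)
(6*13)*a(9) + 59 = (6*13)*100 + 59 = 78*100 + 59 = 7800 + 59 = 7859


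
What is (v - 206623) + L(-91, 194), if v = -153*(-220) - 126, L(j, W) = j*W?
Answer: -190743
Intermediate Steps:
L(j, W) = W*j
v = 33534 (v = 33660 - 126 = 33534)
(v - 206623) + L(-91, 194) = (33534 - 206623) + 194*(-91) = -173089 - 17654 = -190743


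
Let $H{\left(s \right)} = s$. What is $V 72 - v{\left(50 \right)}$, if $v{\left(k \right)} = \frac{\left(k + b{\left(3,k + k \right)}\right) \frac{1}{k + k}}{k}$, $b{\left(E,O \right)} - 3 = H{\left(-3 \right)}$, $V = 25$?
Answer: $\frac{179999}{100} \approx 1800.0$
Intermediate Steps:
$b{\left(E,O \right)} = 0$ ($b{\left(E,O \right)} = 3 - 3 = 0$)
$v{\left(k \right)} = \frac{1}{2 k}$ ($v{\left(k \right)} = \frac{\left(k + 0\right) \frac{1}{k + k}}{k} = \frac{k \frac{1}{2 k}}{k} = \frac{1}{2 k}$)
$V 72 - v{\left(50 \right)} = 25 \cdot 72 - \frac{1}{2 \cdot 50} = 1800 - \frac{1}{2} \cdot \frac{1}{50} = 1800 - \frac{1}{100} = \frac{179999}{100}$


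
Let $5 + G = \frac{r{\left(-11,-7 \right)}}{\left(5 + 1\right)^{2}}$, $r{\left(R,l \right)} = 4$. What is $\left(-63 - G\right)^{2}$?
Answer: $\frac{273529}{81} \approx 3376.9$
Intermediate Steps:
$G = - \frac{44}{9}$ ($G = -5 + \frac{4}{\left(5 + 1\right)^{2}} = -5 + \frac{4}{6^{2}} = -5 + \frac{4}{36} = -5 + 4 \cdot \frac{1}{36} = -5 + \frac{1}{9} = - \frac{44}{9} \approx -4.8889$)
$\left(-63 - G\right)^{2} = \left(-63 - - \frac{44}{9}\right)^{2} = \left(-63 + \frac{44}{9}\right)^{2} = \left(- \frac{523}{9}\right)^{2} = \frac{273529}{81}$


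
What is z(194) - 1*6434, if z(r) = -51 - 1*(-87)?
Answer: -6398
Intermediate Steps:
z(r) = 36 (z(r) = -51 + 87 = 36)
z(194) - 1*6434 = 36 - 1*6434 = 36 - 6434 = -6398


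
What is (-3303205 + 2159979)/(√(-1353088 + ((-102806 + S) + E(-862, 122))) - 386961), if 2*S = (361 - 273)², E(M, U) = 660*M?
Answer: 442383876186/149740836463 + 12575486*I*√16702/149740836463 ≈ 2.9543 + 0.010853*I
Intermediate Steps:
S = 3872 (S = (361 - 273)²/2 = (½)*88² = (½)*7744 = 3872)
(-3303205 + 2159979)/(√(-1353088 + ((-102806 + S) + E(-862, 122))) - 386961) = (-3303205 + 2159979)/(√(-1353088 + ((-102806 + 3872) + 660*(-862))) - 386961) = -1143226/(√(-1353088 + (-98934 - 568920)) - 386961) = -1143226/(√(-1353088 - 667854) - 386961) = -1143226/(√(-2020942) - 386961) = -1143226/(11*I*√16702 - 386961) = -1143226/(-386961 + 11*I*√16702)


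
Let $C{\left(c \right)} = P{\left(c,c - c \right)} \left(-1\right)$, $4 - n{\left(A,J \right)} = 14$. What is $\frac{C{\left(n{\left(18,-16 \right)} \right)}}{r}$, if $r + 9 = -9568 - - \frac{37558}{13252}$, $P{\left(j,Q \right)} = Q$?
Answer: $0$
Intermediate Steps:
$n{\left(A,J \right)} = -10$ ($n{\left(A,J \right)} = 4 - 14 = -10$)
$C{\left(c \right)} = 0$ ($C{\left(c \right)} = \left(c - c\right) \left(-1\right) = 0 \left(-1\right) = 0$)
$r = - \frac{63438423}{6626}$ ($r = -9 - \left(9568 - \frac{37558}{13252}\right) = -9 - \left(9568 - \frac{18779}{6626}\right) = -9 - \frac{63378789}{6626} = - \frac{63438423}{6626} \approx -9574.2$)
$\frac{C{\left(n{\left(18,-16 \right)} \right)}}{r} = \frac{0}{- \frac{63438423}{6626}} = 0 \left(- \frac{6626}{63438423}\right) = 0$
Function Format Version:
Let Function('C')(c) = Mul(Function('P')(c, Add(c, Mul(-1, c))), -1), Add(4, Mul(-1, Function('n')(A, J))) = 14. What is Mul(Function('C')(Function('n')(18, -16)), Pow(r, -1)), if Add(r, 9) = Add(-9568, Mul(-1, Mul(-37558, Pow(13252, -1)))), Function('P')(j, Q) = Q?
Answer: 0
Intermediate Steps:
Function('n')(A, J) = -10 (Function('n')(A, J) = Add(4, Mul(-1, 14)) = Add(4, -14) = -10)
Function('C')(c) = 0 (Function('C')(c) = Mul(Add(c, Mul(-1, c)), -1) = Mul(0, -1) = 0)
r = Rational(-63438423, 6626) (r = Add(-9, Add(-9568, Mul(-1, Mul(-37558, Pow(13252, -1))))) = Add(-9, Add(-9568, Mul(-1, Mul(-37558, Rational(1, 13252))))) = Add(-9, Add(-9568, Mul(-1, Rational(-18779, 6626)))) = Add(-9, Add(-9568, Rational(18779, 6626))) = Add(-9, Rational(-63378789, 6626)) = Rational(-63438423, 6626) ≈ -9574.2)
Mul(Function('C')(Function('n')(18, -16)), Pow(r, -1)) = Mul(0, Pow(Rational(-63438423, 6626), -1)) = Mul(0, Rational(-6626, 63438423)) = 0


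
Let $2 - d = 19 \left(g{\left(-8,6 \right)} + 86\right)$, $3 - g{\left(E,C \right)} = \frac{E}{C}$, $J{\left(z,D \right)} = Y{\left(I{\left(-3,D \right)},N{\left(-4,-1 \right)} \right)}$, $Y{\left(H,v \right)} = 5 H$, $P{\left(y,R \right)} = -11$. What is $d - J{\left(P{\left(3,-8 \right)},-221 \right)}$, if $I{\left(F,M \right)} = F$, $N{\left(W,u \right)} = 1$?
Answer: $- \frac{5098}{3} \approx -1699.3$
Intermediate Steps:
$J{\left(z,D \right)} = -15$ ($J{\left(z,D \right)} = 5 \left(-3\right) = -15$)
$g{\left(E,C \right)} = 3 - \frac{E}{C}$
$d = - \frac{5143}{3}$ ($d = 2 - 19 \left(\left(3 - - \frac{8}{6}\right) + 86\right) = 2 - 19 \left(\left(3 - \left(-8\right) \frac{1}{6}\right) + 86\right) = 2 - 19 \left(\left(3 + \frac{4}{3}\right) + 86\right) = 2 - 19 \left(\frac{13}{3} + 86\right) = 2 - 19 \cdot \frac{271}{3} = 2 - \frac{5149}{3} = - \frac{5143}{3} \approx -1714.3$)
$d - J{\left(P{\left(3,-8 \right)},-221 \right)} = - \frac{5143}{3} - -15 = - \frac{5143}{3} + 15 = - \frac{5098}{3}$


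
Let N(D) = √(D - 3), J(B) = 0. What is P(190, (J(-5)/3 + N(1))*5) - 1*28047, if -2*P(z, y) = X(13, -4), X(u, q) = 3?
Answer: -56097/2 ≈ -28049.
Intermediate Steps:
N(D) = √(-3 + D)
P(z, y) = -3/2 (P(z, y) = -½*3 = -3/2)
P(190, (J(-5)/3 + N(1))*5) - 1*28047 = -3/2 - 1*28047 = -3/2 - 28047 = -56097/2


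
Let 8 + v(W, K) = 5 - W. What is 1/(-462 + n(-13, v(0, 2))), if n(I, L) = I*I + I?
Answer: -1/306 ≈ -0.0032680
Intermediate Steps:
v(W, K) = -3 - W (v(W, K) = -8 + (5 - W) = -3 - W)
n(I, L) = I + I² (n(I, L) = I² + I = I + I²)
1/(-462 + n(-13, v(0, 2))) = 1/(-462 - 13*(1 - 13)) = 1/(-462 - 13*(-12)) = 1/(-462 + 156) = 1/(-306) = -1/306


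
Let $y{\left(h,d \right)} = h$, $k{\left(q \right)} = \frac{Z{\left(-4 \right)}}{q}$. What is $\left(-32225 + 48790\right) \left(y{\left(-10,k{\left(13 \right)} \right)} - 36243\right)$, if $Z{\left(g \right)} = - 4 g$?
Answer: $-600530945$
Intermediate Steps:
$k{\left(q \right)} = \frac{16}{q}$ ($k{\left(q \right)} = \frac{\left(-4\right) \left(-4\right)}{q} = \frac{16}{q}$)
$\left(-32225 + 48790\right) \left(y{\left(-10,k{\left(13 \right)} \right)} - 36243\right) = \left(-32225 + 48790\right) \left(-10 - 36243\right) = 16565 \left(-36253\right) = -600530945$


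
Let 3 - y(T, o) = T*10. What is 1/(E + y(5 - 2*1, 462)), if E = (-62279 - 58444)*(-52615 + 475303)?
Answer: -1/51028163451 ≈ -1.9597e-11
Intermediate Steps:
y(T, o) = 3 - 10*T (y(T, o) = 3 - T*10 = 3 - 10*T)
E = -51028163424 (E = -120723*422688 = -51028163424)
1/(E + y(5 - 2*1, 462)) = 1/(-51028163424 + (3 - 10*(5 - 2*1))) = 1/(-51028163424 + (3 - 10*(5 - 2))) = 1/(-51028163424 + (3 - 10*3)) = 1/(-51028163424 + (3 - 30)) = 1/(-51028163424 - 27) = 1/(-51028163451) = -1/51028163451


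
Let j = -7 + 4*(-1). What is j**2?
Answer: 121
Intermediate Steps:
j = -11 (j = -7 - 4 = -11)
j**2 = (-11)**2 = 121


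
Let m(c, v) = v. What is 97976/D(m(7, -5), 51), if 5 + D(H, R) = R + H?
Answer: 97976/41 ≈ 2389.7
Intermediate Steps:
D(H, R) = -5 + H + R (D(H, R) = -5 + (R + H) = -5 + (H + R) = -5 + H + R)
97976/D(m(7, -5), 51) = 97976/(-5 - 5 + 51) = 97976/41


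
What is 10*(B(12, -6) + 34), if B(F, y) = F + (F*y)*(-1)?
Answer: 1180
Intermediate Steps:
B(F, y) = F - F*y
10*(B(12, -6) + 34) = 10*(12*(1 - 1*(-6)) + 34) = 10*(12*(1 + 6) + 34) = 10*(12*7 + 34) = 10*(84 + 34) = 10*118 = 1180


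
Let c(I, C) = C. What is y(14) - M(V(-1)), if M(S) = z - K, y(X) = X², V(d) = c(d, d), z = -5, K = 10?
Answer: 211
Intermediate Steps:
V(d) = d
M(S) = -15 (M(S) = -5 - 1*10 = -5 - 10 = -15)
y(14) - M(V(-1)) = 14² - 1*(-15) = 196 + 15 = 211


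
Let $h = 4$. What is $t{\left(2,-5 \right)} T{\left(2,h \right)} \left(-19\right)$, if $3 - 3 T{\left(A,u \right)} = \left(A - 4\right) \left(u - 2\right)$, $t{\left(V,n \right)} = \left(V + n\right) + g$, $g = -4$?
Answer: $\frac{931}{3} \approx 310.33$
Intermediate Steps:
$t{\left(V,n \right)} = -4 + V + n$ ($t{\left(V,n \right)} = \left(V + n\right) - 4 = -4 + V + n$)
$T{\left(A,u \right)} = 1 - \frac{\left(-4 + A\right) \left(-2 + u\right)}{3}$ ($T{\left(A,u \right)} = 1 - \frac{\left(A - 4\right) \left(u - 2\right)}{3} = 1 - \frac{\left(-4 + A\right) \left(-2 + u\right)}{3}$)
$t{\left(2,-5 \right)} T{\left(2,h \right)} \left(-19\right) = \left(-4 + 2 - 5\right) \left(- \frac{5}{3} + \frac{2}{3} \cdot 2 + \frac{4}{3} \cdot 4 - \frac{2}{3} \cdot 4\right) \left(-19\right) = - 7 \left(- \frac{5}{3} + \frac{4}{3} + \frac{16}{3} - \frac{8}{3}\right) \left(-19\right) = \left(-7\right) \frac{7}{3} \left(-19\right) = \left(- \frac{49}{3}\right) \left(-19\right) = \frac{931}{3}$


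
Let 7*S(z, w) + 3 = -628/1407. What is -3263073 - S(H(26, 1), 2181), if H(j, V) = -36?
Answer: -32138001128/9849 ≈ -3.2631e+6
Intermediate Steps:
S(z, w) = -4849/9849 (S(z, w) = -3/7 + (-628/1407)/7 = -3/7 + (-628*1/1407)/7 = -3/7 + (⅐)*(-628/1407) = -3/7 - 628/9849 = -4849/9849)
-3263073 - S(H(26, 1), 2181) = -3263073 - 1*(-4849/9849) = -3263073 + 4849/9849 = -32138001128/9849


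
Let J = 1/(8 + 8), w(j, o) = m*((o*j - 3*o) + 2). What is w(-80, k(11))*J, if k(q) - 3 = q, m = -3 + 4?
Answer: -145/2 ≈ -72.500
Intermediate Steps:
m = 1
k(q) = 3 + q
w(j, o) = 2 - 3*o + j*o (w(j, o) = 1*((o*j - 3*o) + 2) = 1*((j*o - 3*o) + 2) = 1*((-3*o + j*o) + 2) = 1*(2 - 3*o + j*o) = 2 - 3*o + j*o)
J = 1/16 ≈ 0.062500
w(-80, k(11))*J = (2 - 3*(3 + 11) - 80*(3 + 11))*(1/16) = (2 - 3*14 - 80*14)*(1/16) = (2 - 42 - 1120)*(1/16) = -1160*1/16 = -145/2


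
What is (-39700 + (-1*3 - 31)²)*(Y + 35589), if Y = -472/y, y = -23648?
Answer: -1013718213948/739 ≈ -1.3717e+9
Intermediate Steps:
Y = 59/2956 (Y = -472/(-23648) = -472*(-1/23648) = 59/2956 ≈ 0.019959)
(-39700 + (-1*3 - 31)²)*(Y + 35589) = (-39700 + (-1*3 - 31)²)*(59/2956 + 35589) = (-39700 + (-3 - 31)²)*(105201143/2956) = (-39700 + (-34)²)*(105201143/2956) = (-39700 + 1156)*(105201143/2956) = -38544*105201143/2956 = -1013718213948/739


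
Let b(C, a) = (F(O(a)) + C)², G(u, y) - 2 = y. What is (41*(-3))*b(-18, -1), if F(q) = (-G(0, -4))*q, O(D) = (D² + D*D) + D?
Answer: -31488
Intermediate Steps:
G(u, y) = 2 + y
O(D) = D + 2*D² (O(D) = (D² + D²) + D = 2*D² + D = D + 2*D²)
F(q) = 2*q (F(q) = (-(2 - 4))*q = (-1*(-2))*q = 2*q)
b(C, a) = (C + 2*a*(1 + 2*a))² (b(C, a) = (2*(a*(1 + 2*a)) + C)² = (2*a*(1 + 2*a) + C)² = (C + 2*a*(1 + 2*a))²)
(41*(-3))*b(-18, -1) = (41*(-3))*(-18 + 2*(-1)*(1 + 2*(-1)))² = -123*(-18 + 2*(-1)*(1 - 2))² = -123*(-18 + 2*(-1)*(-1))² = -123*(-18 + 2)² = -123*(-16)² = -123*256 = -31488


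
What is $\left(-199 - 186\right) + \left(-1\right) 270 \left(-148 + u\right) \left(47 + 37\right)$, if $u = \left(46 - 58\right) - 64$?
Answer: $5079935$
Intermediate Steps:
$u = -76$ ($u = -12 - 64 = -76$)
$\left(-199 - 186\right) + \left(-1\right) 270 \left(-148 + u\right) \left(47 + 37\right) = \left(-199 - 186\right) + \left(-1\right) 270 \left(-148 - 76\right) \left(47 + 37\right) = \left(-199 - 186\right) - 270 \left(\left(-224\right) 84\right) = -385 - -5080320 = -385 + 5080320 = 5079935$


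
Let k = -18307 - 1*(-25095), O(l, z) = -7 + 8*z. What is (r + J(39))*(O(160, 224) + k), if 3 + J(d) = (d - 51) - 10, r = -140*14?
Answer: -17017405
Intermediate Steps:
k = 6788 (k = -18307 + 25095 = 6788)
r = -1960
J(d) = -64 + d (J(d) = -3 + ((d - 51) - 10) = -3 + ((-51 + d) - 10) = -3 + (-61 + d) = -64 + d)
(r + J(39))*(O(160, 224) + k) = (-1960 + (-64 + 39))*((-7 + 8*224) + 6788) = (-1960 - 25)*((-7 + 1792) + 6788) = -1985*(1785 + 6788) = -1985*8573 = -17017405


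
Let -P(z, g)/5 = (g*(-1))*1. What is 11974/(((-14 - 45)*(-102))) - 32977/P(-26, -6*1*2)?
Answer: 33195671/60180 ≈ 551.61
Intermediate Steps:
P(z, g) = 5*g (P(z, g) = -5*g*(-1) = -5*(-g) = -(-5)*g = 5*g)
11974/(((-14 - 45)*(-102))) - 32977/P(-26, -6*1*2) = 11974/(((-14 - 45)*(-102))) - 32977/(5*(-6*1*2)) = 11974/((-59*(-102))) - 32977/(5*(-6*2)) = 11974/6018 - 32977/(5*(-12)) = 11974*(1/6018) - 32977/(-60) = 5987/3009 - 32977*(-1/60) = 5987/3009 + 32977/60 = 33195671/60180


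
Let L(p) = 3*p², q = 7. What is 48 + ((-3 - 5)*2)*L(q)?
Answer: -2304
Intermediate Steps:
48 + ((-3 - 5)*2)*L(q) = 48 + ((-3 - 5)*2)*(3*7²) = 48 + (-8*2)*(3*49) = 48 - 16*147 = 48 - 2352 = -2304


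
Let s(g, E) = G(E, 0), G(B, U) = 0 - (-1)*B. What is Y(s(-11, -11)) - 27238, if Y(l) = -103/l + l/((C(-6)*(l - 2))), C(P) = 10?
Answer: -38936829/1430 ≈ -27229.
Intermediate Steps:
G(B, U) = B (G(B, U) = 0 + B = B)
s(g, E) = E
Y(l) = -103/l + l/(-20 + 10*l) (Y(l) = -103/l + l/((10*(l - 2))) = -103/l + l/((10*(-2 + l))) = -103/l + l/(-20 + 10*l))
Y(s(-11, -11)) - 27238 = (⅒)*(2060 + (-11)² - 1030*(-11))/(-11*(-2 - 11)) - 27238 = (⅒)*(-1/11)*(2060 + 121 + 11330)/(-13) - 27238 = (⅒)*(-1/11)*(-1/13)*13511 - 27238 = 13511/1430 - 27238 = -38936829/1430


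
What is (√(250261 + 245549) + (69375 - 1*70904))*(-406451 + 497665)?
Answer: -139466206 + 273642*√55090 ≈ -7.5239e+7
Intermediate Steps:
(√(250261 + 245549) + (69375 - 1*70904))*(-406451 + 497665) = (√495810 + (69375 - 70904))*91214 = (3*√55090 - 1529)*91214 = (-1529 + 3*√55090)*91214 = -139466206 + 273642*√55090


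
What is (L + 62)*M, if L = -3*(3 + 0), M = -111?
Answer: -5883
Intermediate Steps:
L = -9 (L = -3*3 = -9)
(L + 62)*M = (-9 + 62)*(-111) = 53*(-111) = -5883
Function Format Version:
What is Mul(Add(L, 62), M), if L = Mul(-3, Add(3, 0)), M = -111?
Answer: -5883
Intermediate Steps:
L = -9 (L = Mul(-3, 3) = -9)
Mul(Add(L, 62), M) = Mul(Add(-9, 62), -111) = Mul(53, -111) = -5883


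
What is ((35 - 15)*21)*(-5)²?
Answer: 10500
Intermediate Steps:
((35 - 15)*21)*(-5)² = (20*21)*25 = 420*25 = 10500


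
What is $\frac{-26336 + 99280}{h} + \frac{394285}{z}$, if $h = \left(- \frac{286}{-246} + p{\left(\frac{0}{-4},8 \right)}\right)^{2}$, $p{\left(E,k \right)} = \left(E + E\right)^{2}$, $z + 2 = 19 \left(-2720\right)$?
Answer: $\frac{57026630429267}{1056845218} \approx 53959.0$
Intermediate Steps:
$z = -51682$ ($z = -2 + 19 \left(-2720\right) = -2 - 51680 = -51682$)
$p{\left(E,k \right)} = 4 E^{2}$ ($p{\left(E,k \right)} = \left(2 E\right)^{2} = 4 E^{2}$)
$h = \frac{20449}{15129}$ ($h = \left(- \frac{286}{-246} + 4 \left(\frac{0}{-4}\right)^{2}\right)^{2} = \left(\left(-286\right) \left(- \frac{1}{246}\right) + 4 \left(0 \left(- \frac{1}{4}\right)\right)^{2}\right)^{2} = \left(\frac{143}{123} + 4 \cdot 0^{2}\right)^{2} = \left(\frac{143}{123} + 4 \cdot 0\right)^{2} = \left(\frac{143}{123} + 0\right)^{2} = \left(\frac{143}{123}\right)^{2} = \frac{20449}{15129} \approx 1.3516$)
$\frac{-26336 + 99280}{h} + \frac{394285}{z} = \frac{-26336 + 99280}{\frac{20449}{15129}} + \frac{394285}{-51682} = 72944 \cdot \frac{15129}{20449} + 394285 \left(- \frac{1}{51682}\right) = \frac{1103569776}{20449} - \frac{394285}{51682} = \frac{57026630429267}{1056845218}$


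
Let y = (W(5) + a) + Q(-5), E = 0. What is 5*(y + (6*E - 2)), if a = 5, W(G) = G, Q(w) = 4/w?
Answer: 36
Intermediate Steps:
y = 46/5 (y = (5 + 5) + 4/(-5) = 10 + 4*(-⅕) = 10 - ⅘ = 46/5 ≈ 9.2000)
5*(y + (6*E - 2)) = 5*(46/5 + (6*0 - 2)) = 5*(46/5 + (0 - 2)) = 5*(46/5 - 2) = 5*(36/5) = 36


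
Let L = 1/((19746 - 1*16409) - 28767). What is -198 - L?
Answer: -5035139/25430 ≈ -198.00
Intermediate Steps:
L = -1/25430 (L = 1/((19746 - 16409) - 28767) = 1/(3337 - 28767) = 1/(-25430) = -1/25430 ≈ -3.9324e-5)
-198 - L = -198 - 1*(-1/25430) = -198 + 1/25430 = -5035139/25430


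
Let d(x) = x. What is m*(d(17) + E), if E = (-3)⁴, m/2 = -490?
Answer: -96040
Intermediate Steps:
m = -980 (m = 2*(-490) = -980)
E = 81
m*(d(17) + E) = -980*(17 + 81) = -980*98 = -96040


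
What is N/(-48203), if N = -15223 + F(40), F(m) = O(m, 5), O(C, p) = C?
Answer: 15183/48203 ≈ 0.31498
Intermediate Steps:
F(m) = m
N = -15183 (N = -15223 + 40 = -15183)
N/(-48203) = -15183/(-48203) = -15183*(-1/48203) = 15183/48203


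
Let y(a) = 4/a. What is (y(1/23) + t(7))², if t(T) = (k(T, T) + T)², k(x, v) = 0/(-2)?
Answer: 19881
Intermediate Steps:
k(x, v) = 0 (k(x, v) = 0*(-½) = 0)
t(T) = T² (t(T) = (0 + T)² = T²)
(y(1/23) + t(7))² = (4/(1/23) + 7²)² = (4/(1/23) + 49)² = (4*23 + 49)² = (92 + 49)² = 141² = 19881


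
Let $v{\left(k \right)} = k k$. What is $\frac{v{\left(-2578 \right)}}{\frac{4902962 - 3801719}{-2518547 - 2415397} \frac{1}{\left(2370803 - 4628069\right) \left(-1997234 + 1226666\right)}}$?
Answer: $- \frac{101669547482792587795968}{1963} \approx -5.1793 \cdot 10^{19}$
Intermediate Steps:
$v{\left(k \right)} = k^{2}$
$\frac{v{\left(-2578 \right)}}{\frac{4902962 - 3801719}{-2518547 - 2415397} \frac{1}{\left(2370803 - 4628069\right) \left(-1997234 + 1226666\right)}} = \frac{\left(-2578\right)^{2}}{\frac{4902962 - 3801719}{-2518547 - 2415397} \frac{1}{\left(2370803 - 4628069\right) \left(-1997234 + 1226666\right)}} = \frac{6646084}{\frac{1101243}{-4933944} \frac{1}{\left(-2257266\right) \left(-770568\right)}} = \frac{6646084}{1101243 \left(- \frac{1}{4933944}\right) \frac{1}{1739376947088}} = \frac{6646084}{\left(- \frac{21593}{96744}\right) \frac{1}{1739376947088}} = \frac{6646084}{- \frac{1963}{15297662124461952}} = 6646084 \left(- \frac{15297662124461952}{1963}\right) = - \frac{101669547482792587795968}{1963}$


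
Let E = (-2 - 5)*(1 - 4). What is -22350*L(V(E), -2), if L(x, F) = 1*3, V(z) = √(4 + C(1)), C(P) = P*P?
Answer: -67050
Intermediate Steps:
C(P) = P²
E = 21 (E = -7*(-3) = 21)
V(z) = √5 (V(z) = √(4 + 1²) = √(4 + 1) = √5)
L(x, F) = 3
-22350*L(V(E), -2) = -22350*3 = -67050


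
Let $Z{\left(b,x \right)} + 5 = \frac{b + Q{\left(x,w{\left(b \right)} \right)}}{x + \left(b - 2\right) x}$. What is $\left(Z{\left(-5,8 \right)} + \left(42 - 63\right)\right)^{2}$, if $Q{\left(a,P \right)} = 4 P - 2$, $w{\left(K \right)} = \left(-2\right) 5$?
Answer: $\frac{1442401}{2304} \approx 626.04$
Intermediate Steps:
$w{\left(K \right)} = -10$
$Q{\left(a,P \right)} = -2 + 4 P$
$Z{\left(b,x \right)} = -5 + \frac{-42 + b}{x + x \left(-2 + b\right)}$ ($Z{\left(b,x \right)} = -5 + \frac{b + \left(-2 + 4 \left(-10\right)\right)}{x + \left(b - 2\right) x} = -5 + \frac{b - 42}{x + \left(-2 + b\right) x} = -5 + \frac{b - 42}{x + x \left(-2 + b\right)} = -5 + \frac{-42 + b}{x + x \left(-2 + b\right)}$)
$\left(Z{\left(-5,8 \right)} + \left(42 - 63\right)\right)^{2} = \left(\frac{-42 - 5 + 5 \cdot 8 - \left(-25\right) 8}{8 \left(-1 - 5\right)} + \left(42 - 63\right)\right)^{2} = \left(\frac{-42 - 5 + 40 + 200}{8 \left(-6\right)} - 21\right)^{2} = \left(\frac{1}{8} \left(- \frac{1}{6}\right) 193 - 21\right)^{2} = \left(- \frac{193}{48} - 21\right)^{2} = \left(- \frac{1201}{48}\right)^{2} = \frac{1442401}{2304}$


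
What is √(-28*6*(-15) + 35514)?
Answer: 3*√4226 ≈ 195.02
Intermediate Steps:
√(-28*6*(-15) + 35514) = √(-168*(-15) + 35514) = √(2520 + 35514) = √38034 = 3*√4226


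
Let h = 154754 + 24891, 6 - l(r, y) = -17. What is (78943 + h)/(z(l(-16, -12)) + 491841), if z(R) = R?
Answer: 64647/122966 ≈ 0.52573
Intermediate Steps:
l(r, y) = 23 (l(r, y) = 6 - 1*(-17) = 6 + 17 = 23)
h = 179645
(78943 + h)/(z(l(-16, -12)) + 491841) = (78943 + 179645)/(23 + 491841) = 258588/491864 = 258588*(1/491864) = 64647/122966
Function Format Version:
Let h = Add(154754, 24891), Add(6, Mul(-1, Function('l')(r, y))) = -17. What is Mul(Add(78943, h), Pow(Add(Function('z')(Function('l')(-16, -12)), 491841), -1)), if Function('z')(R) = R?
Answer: Rational(64647, 122966) ≈ 0.52573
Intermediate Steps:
Function('l')(r, y) = 23 (Function('l')(r, y) = Add(6, Mul(-1, -17)) = Add(6, 17) = 23)
h = 179645
Mul(Add(78943, h), Pow(Add(Function('z')(Function('l')(-16, -12)), 491841), -1)) = Mul(Add(78943, 179645), Pow(Add(23, 491841), -1)) = Mul(258588, Pow(491864, -1)) = Mul(258588, Rational(1, 491864)) = Rational(64647, 122966)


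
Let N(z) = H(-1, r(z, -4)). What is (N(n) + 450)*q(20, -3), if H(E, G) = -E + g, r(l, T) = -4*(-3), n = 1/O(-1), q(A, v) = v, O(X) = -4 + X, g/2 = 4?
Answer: -1377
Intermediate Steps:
g = 8 (g = 2*4 = 8)
n = -1/5 (n = 1/(-4 - 1) = 1/(-5) = -1/5 ≈ -0.20000)
r(l, T) = 12
H(E, G) = 8 - E (H(E, G) = -E + 8 = 8 - E)
N(z) = 9 (N(z) = 8 - 1*(-1) = 8 + 1 = 9)
(N(n) + 450)*q(20, -3) = (9 + 450)*(-3) = 459*(-3) = -1377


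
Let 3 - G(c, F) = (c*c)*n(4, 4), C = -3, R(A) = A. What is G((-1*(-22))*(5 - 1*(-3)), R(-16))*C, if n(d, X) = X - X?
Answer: -9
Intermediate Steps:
n(d, X) = 0
G(c, F) = 3 (G(c, F) = 3 - c*c*0 = 3 - c²*0 = 3 - 1*0 = 3 + 0 = 3)
G((-1*(-22))*(5 - 1*(-3)), R(-16))*C = 3*(-3) = -9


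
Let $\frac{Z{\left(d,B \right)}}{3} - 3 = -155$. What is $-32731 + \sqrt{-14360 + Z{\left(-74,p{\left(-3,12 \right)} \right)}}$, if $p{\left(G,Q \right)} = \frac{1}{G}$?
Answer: $-32731 + 4 i \sqrt{926} \approx -32731.0 + 121.72 i$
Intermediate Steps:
$Z{\left(d,B \right)} = -456$ ($Z{\left(d,B \right)} = 9 + 3 \left(-155\right) = 9 - 465 = -456$)
$-32731 + \sqrt{-14360 + Z{\left(-74,p{\left(-3,12 \right)} \right)}} = -32731 + \sqrt{-14360 - 456} = -32731 + \sqrt{-14816} = -32731 + 4 i \sqrt{926}$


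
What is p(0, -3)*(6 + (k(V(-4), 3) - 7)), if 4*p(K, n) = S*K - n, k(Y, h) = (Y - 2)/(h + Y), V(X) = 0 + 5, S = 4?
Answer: -15/32 ≈ -0.46875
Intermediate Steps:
V(X) = 5
k(Y, h) = (-2 + Y)/(Y + h)
p(K, n) = K - n/4 (p(K, n) = (4*K - n)/4 = (-n + 4*K)/4 = K - n/4)
p(0, -3)*(6 + (k(V(-4), 3) - 7)) = (0 - 1/4*(-3))*(6 + ((-2 + 5)/(5 + 3) - 7)) = (0 + 3/4)*(6 + (3/8 - 7)) = 3*(6 + ((1/8)*3 - 7))/4 = 3*(6 + (3/8 - 7))/4 = 3*(6 - 53/8)/4 = (3/4)*(-5/8) = -15/32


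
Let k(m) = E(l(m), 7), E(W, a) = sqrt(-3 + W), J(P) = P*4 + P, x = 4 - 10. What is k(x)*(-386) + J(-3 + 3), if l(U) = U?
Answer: -1158*I ≈ -1158.0*I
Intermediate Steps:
x = -6
J(P) = 5*P (J(P) = 4*P + P = 5*P)
k(m) = sqrt(-3 + m)
k(x)*(-386) + J(-3 + 3) = sqrt(-3 - 6)*(-386) + 5*(-3 + 3) = sqrt(-9)*(-386) + 5*0 = (3*I)*(-386) + 0 = -1158*I + 0 = -1158*I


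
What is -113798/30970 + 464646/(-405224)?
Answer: -408809239/84795860 ≈ -4.8211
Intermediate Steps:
-113798/30970 + 464646/(-405224) = -113798*1/30970 + 464646*(-1/405224) = -56899/15485 - 6279/5476 = -408809239/84795860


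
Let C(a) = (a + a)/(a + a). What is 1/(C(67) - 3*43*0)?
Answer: 1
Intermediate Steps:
C(a) = 1 (C(a) = (2*a)/((2*a)) = (2*a)*(1/(2*a)) = 1)
1/(C(67) - 3*43*0) = 1/(1 - 3*43*0) = 1/(1 - 129*0) = 1/(1 + 0) = 1/1 = 1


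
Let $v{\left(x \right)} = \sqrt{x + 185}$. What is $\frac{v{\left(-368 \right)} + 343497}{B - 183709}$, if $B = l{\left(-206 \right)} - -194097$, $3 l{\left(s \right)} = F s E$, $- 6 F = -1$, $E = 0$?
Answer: $\frac{49071}{1484} + \frac{i \sqrt{183}}{10388} \approx 33.067 + 0.0013022 i$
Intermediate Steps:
$F = \frac{1}{6}$ ($F = \left(- \frac{1}{6}\right) \left(-1\right) = \frac{1}{6} \approx 0.16667$)
$v{\left(x \right)} = \sqrt{185 + x}$
$l{\left(s \right)} = 0$ ($l{\left(s \right)} = \frac{\frac{s}{6} \cdot 0}{3} = \frac{1}{3} \cdot 0 = 0$)
$B = 194097$ ($B = 0 - -194097 = 0 + 194097 = 194097$)
$\frac{v{\left(-368 \right)} + 343497}{B - 183709} = \frac{\sqrt{185 - 368} + 343497}{194097 - 183709} = \frac{\sqrt{-183} + 343497}{10388} = \left(i \sqrt{183} + 343497\right) \frac{1}{10388} = \left(343497 + i \sqrt{183}\right) \frac{1}{10388} = \frac{49071}{1484} + \frac{i \sqrt{183}}{10388}$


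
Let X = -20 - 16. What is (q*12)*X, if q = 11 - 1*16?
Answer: 2160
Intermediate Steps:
q = -5 (q = 11 - 16 = -5)
X = -36
(q*12)*X = -5*12*(-36) = -60*(-36) = 2160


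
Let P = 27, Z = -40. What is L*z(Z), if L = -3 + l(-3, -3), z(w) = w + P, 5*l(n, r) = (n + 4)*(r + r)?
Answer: 273/5 ≈ 54.600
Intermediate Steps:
l(n, r) = 2*r*(4 + n)/5 (l(n, r) = ((n + 4)*(r + r))/5 = ((4 + n)*(2*r))/5 = (2*r*(4 + n))/5 = 2*r*(4 + n)/5)
z(w) = 27 + w (z(w) = w + 27 = 27 + w)
L = -21/5 (L = -3 + (⅖)*(-3)*(4 - 3) = -3 + (⅖)*(-3)*1 = -3 - 6/5 = -21/5 ≈ -4.2000)
L*z(Z) = -21*(27 - 40)/5 = -21/5*(-13) = 273/5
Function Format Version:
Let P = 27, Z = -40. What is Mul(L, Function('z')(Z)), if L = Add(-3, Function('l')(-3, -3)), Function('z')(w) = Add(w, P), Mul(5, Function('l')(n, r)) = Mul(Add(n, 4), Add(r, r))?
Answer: Rational(273, 5) ≈ 54.600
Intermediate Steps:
Function('l')(n, r) = Mul(Rational(2, 5), r, Add(4, n)) (Function('l')(n, r) = Mul(Rational(1, 5), Mul(Add(n, 4), Add(r, r))) = Mul(Rational(1, 5), Mul(Add(4, n), Mul(2, r))) = Mul(Rational(1, 5), Mul(2, r, Add(4, n))) = Mul(Rational(2, 5), r, Add(4, n)))
Function('z')(w) = Add(27, w) (Function('z')(w) = Add(w, 27) = Add(27, w))
L = Rational(-21, 5) (L = Add(-3, Mul(Rational(2, 5), -3, Add(4, -3))) = Add(-3, Mul(Rational(2, 5), -3, 1)) = Add(-3, Rational(-6, 5)) = Rational(-21, 5) ≈ -4.2000)
Mul(L, Function('z')(Z)) = Mul(Rational(-21, 5), Add(27, -40)) = Mul(Rational(-21, 5), -13) = Rational(273, 5)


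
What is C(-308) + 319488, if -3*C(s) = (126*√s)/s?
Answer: 319488 + 3*I*√77/11 ≈ 3.1949e+5 + 2.3932*I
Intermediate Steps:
C(s) = -42/√s (C(s) = -126*√s/(3*s) = -42/√s)
C(-308) + 319488 = -(-3)*I*√77/11 + 319488 = 3*I*√77/11 + 319488 = 319488 + 3*I*√77/11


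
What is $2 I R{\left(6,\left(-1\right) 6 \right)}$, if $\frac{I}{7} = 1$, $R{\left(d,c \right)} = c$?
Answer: $-84$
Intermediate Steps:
$I = 7$ ($I = 7 \cdot 1 = 7$)
$2 I R{\left(6,\left(-1\right) 6 \right)} = 2 \cdot 7 \left(\left(-1\right) 6\right) = 14 \left(-6\right) = -84$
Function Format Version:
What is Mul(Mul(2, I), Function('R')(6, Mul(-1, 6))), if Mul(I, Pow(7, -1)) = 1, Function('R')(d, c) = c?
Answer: -84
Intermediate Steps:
I = 7 (I = Mul(7, 1) = 7)
Mul(Mul(2, I), Function('R')(6, Mul(-1, 6))) = Mul(Mul(2, 7), Mul(-1, 6)) = Mul(14, -6) = -84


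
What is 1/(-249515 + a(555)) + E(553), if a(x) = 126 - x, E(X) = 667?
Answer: 166712647/249944 ≈ 667.00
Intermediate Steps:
1/(-249515 + a(555)) + E(553) = 1/(-249515 + (126 - 1*555)) + 667 = 1/(-249515 + (126 - 555)) + 667 = 1/(-249515 - 429) + 667 = 1/(-249944) + 667 = -1/249944 + 667 = 166712647/249944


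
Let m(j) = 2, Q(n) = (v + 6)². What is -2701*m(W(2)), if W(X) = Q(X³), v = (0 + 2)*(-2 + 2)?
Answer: -5402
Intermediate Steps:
v = 0 (v = 2*0 = 0)
Q(n) = 36 (Q(n) = (0 + 6)² = 6² = 36)
W(X) = 36
-2701*m(W(2)) = -2701*2 = -5402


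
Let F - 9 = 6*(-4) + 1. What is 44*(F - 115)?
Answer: -5676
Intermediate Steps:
F = -14 (F = 9 + (6*(-4) + 1) = 9 + (-24 + 1) = 9 - 23 = -14)
44*(F - 115) = 44*(-14 - 115) = 44*(-129) = -5676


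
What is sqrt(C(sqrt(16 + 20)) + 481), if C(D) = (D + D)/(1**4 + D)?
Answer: sqrt(23653)/7 ≈ 21.971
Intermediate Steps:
C(D) = 2*D/(1 + D) (C(D) = (2*D)/(1 + D) = 2*D/(1 + D))
sqrt(C(sqrt(16 + 20)) + 481) = sqrt(2*sqrt(16 + 20)/(1 + sqrt(16 + 20)) + 481) = sqrt(2*sqrt(36)/(1 + sqrt(36)) + 481) = sqrt(2*6/(1 + 6) + 481) = sqrt(2*6/7 + 481) = sqrt(2*6*(1/7) + 481) = sqrt(12/7 + 481) = sqrt(3379/7) = sqrt(23653)/7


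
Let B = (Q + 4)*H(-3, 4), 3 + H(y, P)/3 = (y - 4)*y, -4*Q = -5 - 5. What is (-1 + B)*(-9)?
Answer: -3150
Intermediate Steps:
Q = 5/2 (Q = -(-5 - 5)/4 = -1/4*(-10) = 5/2 ≈ 2.5000)
H(y, P) = -9 + 3*y*(-4 + y) (H(y, P) = -9 + 3*((y - 4)*y) = -9 + 3*((-4 + y)*y) = -9 + 3*(y*(-4 + y)) = -9 + 3*y*(-4 + y))
B = 351 (B = (5/2 + 4)*(-9 - 12*(-3) + 3*(-3)**2) = 13*(-9 + 36 + 3*9)/2 = 13*(-9 + 36 + 27)/2 = (13/2)*54 = 351)
(-1 + B)*(-9) = (-1 + 351)*(-9) = 350*(-9) = -3150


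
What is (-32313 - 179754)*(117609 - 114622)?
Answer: -633444129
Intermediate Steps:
(-32313 - 179754)*(117609 - 114622) = -212067*2987 = -633444129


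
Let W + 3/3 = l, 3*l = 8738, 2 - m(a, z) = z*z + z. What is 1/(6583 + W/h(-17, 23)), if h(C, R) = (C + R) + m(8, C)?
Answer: 792/5205001 ≈ 0.00015216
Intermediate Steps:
m(a, z) = 2 - z - z² (m(a, z) = 2 - (z*z + z) = 2 - (z² + z) = 2 - (z + z²) = 2 + (-z - z²) = 2 - z - z²)
l = 8738/3 (l = (⅓)*8738 = 8738/3 ≈ 2912.7)
h(C, R) = 2 + R - C² (h(C, R) = (C + R) + (2 - C - C²) = 2 + R - C²)
W = 8735/3 (W = -1 + 8738/3 = 8735/3 ≈ 2911.7)
1/(6583 + W/h(-17, 23)) = 1/(6583 + 8735/(3*(2 + 23 - 1*(-17)²))) = 1/(6583 + 8735/(3*(2 + 23 - 1*289))) = 1/(6583 + 8735/(3*(2 + 23 - 289))) = 1/(6583 + (8735/3)/(-264)) = 1/(6583 + (8735/3)*(-1/264)) = 1/(6583 - 8735/792) = 1/(5205001/792) = 792/5205001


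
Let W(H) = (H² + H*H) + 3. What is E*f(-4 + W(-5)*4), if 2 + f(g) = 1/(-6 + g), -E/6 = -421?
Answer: -508989/101 ≈ -5039.5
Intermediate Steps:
W(H) = 3 + 2*H² (W(H) = (H² + H²) + 3 = 2*H² + 3 = 3 + 2*H²)
E = 2526 (E = -6*(-421) = 2526)
f(g) = -2 + 1/(-6 + g)
E*f(-4 + W(-5)*4) = 2526*((13 - 2*(-4 + (3 + 2*(-5)²)*4))/(-6 + (-4 + (3 + 2*(-5)²)*4))) = 2526*((13 - 2*(-4 + (3 + 2*25)*4))/(-6 + (-4 + (3 + 2*25)*4))) = 2526*((13 - 2*(-4 + (3 + 50)*4))/(-6 + (-4 + (3 + 50)*4))) = 2526*((13 - 2*(-4 + 53*4))/(-6 + (-4 + 53*4))) = 2526*((13 - 2*(-4 + 212))/(-6 + (-4 + 212))) = 2526*((13 - 2*208)/(-6 + 208)) = 2526*((13 - 416)/202) = 2526*((1/202)*(-403)) = 2526*(-403/202) = -508989/101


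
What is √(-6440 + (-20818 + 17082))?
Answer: 8*I*√159 ≈ 100.88*I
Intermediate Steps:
√(-6440 + (-20818 + 17082)) = √(-6440 - 3736) = √(-10176) = 8*I*√159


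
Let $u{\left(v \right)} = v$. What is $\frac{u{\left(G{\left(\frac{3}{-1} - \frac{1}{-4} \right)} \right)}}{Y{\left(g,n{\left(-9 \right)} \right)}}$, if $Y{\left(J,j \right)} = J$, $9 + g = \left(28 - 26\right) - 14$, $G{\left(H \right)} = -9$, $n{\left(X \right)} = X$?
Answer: $\frac{3}{7} \approx 0.42857$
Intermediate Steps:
$g = -21$ ($g = -9 + \left(\left(28 - 26\right) - 14\right) = -9 + \left(2 - 14\right) = -9 - 12 = -21$)
$\frac{u{\left(G{\left(\frac{3}{-1} - \frac{1}{-4} \right)} \right)}}{Y{\left(g,n{\left(-9 \right)} \right)}} = - \frac{9}{-21} = \left(-9\right) \left(- \frac{1}{21}\right) = \frac{3}{7}$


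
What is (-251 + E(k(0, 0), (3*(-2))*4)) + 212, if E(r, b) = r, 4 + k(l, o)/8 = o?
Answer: -71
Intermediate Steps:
k(l, o) = -32 + 8*o
(-251 + E(k(0, 0), (3*(-2))*4)) + 212 = (-251 + (-32 + 8*0)) + 212 = (-251 + (-32 + 0)) + 212 = (-251 - 32) + 212 = -283 + 212 = -71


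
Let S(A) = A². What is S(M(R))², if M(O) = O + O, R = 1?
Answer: 16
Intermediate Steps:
M(O) = 2*O
S(M(R))² = ((2*1)²)² = (2²)² = 4² = 16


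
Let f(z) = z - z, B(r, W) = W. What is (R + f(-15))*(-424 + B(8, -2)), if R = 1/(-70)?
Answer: 213/35 ≈ 6.0857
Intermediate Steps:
f(z) = 0
R = -1/70 ≈ -0.014286
(R + f(-15))*(-424 + B(8, -2)) = (-1/70 + 0)*(-424 - 2) = -1/70*(-426) = 213/35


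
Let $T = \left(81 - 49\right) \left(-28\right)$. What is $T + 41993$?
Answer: $41097$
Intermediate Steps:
$T = -896$ ($T = 32 \left(-28\right) = -896$)
$T + 41993 = -896 + 41993 = 41097$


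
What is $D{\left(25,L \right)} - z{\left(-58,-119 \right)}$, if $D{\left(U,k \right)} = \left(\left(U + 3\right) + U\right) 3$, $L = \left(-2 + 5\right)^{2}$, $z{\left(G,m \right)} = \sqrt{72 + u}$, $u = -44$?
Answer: $159 - 2 \sqrt{7} \approx 153.71$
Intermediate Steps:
$z{\left(G,m \right)} = 2 \sqrt{7}$ ($z{\left(G,m \right)} = \sqrt{72 - 44} = \sqrt{28} = 2 \sqrt{7}$)
$L = 9$ ($L = 3^{2} = 9$)
$D{\left(U,k \right)} = 9 + 6 U$ ($D{\left(U,k \right)} = \left(\left(3 + U\right) + U\right) 3 = \left(3 + 2 U\right) 3 = 9 + 6 U$)
$D{\left(25,L \right)} - z{\left(-58,-119 \right)} = \left(9 + 6 \cdot 25\right) - 2 \sqrt{7} = \left(9 + 150\right) - 2 \sqrt{7} = 159 - 2 \sqrt{7}$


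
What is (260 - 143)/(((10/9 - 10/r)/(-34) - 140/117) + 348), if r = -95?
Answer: 1473849/4368232 ≈ 0.33740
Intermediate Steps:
(260 - 143)/(((10/9 - 10/r)/(-34) - 140/117) + 348) = (260 - 143)/(((10/9 - 10/(-95))/(-34) - 140/117) + 348) = 117/(((10*(⅑) - 10*(-1/95))*(-1/34) - 140*1/117) + 348) = 117/(((10/9 + 2/19)*(-1/34) - 140/117) + 348) = 117/(((208/171)*(-1/34) - 140/117) + 348) = 117/((-104/2907 - 140/117) + 348) = 117/(-15524/12597 + 348) = 117/(4368232/12597) = 117*(12597/4368232) = 1473849/4368232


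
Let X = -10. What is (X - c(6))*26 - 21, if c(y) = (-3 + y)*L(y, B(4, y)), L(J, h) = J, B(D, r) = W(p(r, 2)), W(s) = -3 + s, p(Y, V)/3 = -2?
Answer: -749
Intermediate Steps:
p(Y, V) = -6 (p(Y, V) = 3*(-2) = -6)
B(D, r) = -9 (B(D, r) = -3 - 6 = -9)
c(y) = y*(-3 + y) (c(y) = (-3 + y)*y = y*(-3 + y))
(X - c(6))*26 - 21 = (-10 - 6*(-3 + 6))*26 - 21 = (-10 - 6*3)*26 - 21 = (-10 - 1*18)*26 - 21 = (-10 - 18)*26 - 21 = -28*26 - 21 = -728 - 21 = -749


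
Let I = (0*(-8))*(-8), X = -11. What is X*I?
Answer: 0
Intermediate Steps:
I = 0 (I = 0*(-8) = 0)
X*I = -11*0 = 0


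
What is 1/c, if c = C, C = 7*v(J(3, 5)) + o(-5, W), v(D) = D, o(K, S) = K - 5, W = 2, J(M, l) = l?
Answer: 1/25 ≈ 0.040000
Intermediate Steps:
o(K, S) = -5 + K
C = 25 (C = 7*5 + (-5 - 5) = 35 - 10 = 25)
c = 25
1/c = 1/25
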